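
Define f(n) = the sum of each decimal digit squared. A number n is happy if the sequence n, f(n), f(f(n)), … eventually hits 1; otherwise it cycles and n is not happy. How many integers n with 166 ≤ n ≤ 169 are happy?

166: 166 → 73 → 58 → 89 → 145 → 42 → 20 → 4 → 16 → 37 → 58  — not happy
167: 167 → 86 → 100 → 1  — happy
168: 168 → 101 → 2 → 4 → 16 → 37 → 58 → 89 → 145 → 42 → 20 → 4  — not happy
169: 169 → 118 → 66 → 72 → 53 → 34 → 25 → 29 → 85 → 89 → 145 → 42 → 20 → 4 → 16 → 37 → 58 → 89  — not happy
happy: 167

1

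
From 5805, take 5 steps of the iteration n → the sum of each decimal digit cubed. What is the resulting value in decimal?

5805 → 5³ + 8³ + 0³ + 5³ = 125 + 512 + 0 + 125 = 762
762 → 7³ + 6³ + 2³ = 343 + 216 + 8 = 567
567 → 5³ + 6³ + 7³ = 125 + 216 + 343 = 684
684 → 6³ + 8³ + 4³ = 216 + 512 + 64 = 792
792 → 7³ + 9³ + 2³ = 343 + 729 + 8 = 1080

1080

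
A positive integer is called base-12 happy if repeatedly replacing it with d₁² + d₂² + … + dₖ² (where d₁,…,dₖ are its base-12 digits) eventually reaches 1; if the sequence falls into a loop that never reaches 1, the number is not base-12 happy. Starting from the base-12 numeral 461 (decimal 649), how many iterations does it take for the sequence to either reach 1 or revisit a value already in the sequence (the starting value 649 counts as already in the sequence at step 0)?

12

649 = (4,6,1)_12 → 4² + 6² + 1² = 53
53 = (4,5)_12 → 4² + 5² = 41
41 = (3,5)_12 → 3² + 5² = 34
34 = (2,10)_12 → 2² + 10² = 104
104 = (8,8)_12 → 8² + 8² = 128
128 = (10,8)_12 → 10² + 8² = 164
164 = (1,1,8)_12 → 1² + 1² + 8² = 66
66 = (5,6)_12 → 5² + 6² = 61
61 = (5,1)_12 → 5² + 1² = 26
26 = (2,2)_12 → 2² + 2² = 8
8 = (8)_12 → 8² = 64
64 = (5,4)_12 → 5² + 4² = 41  — 41 repeats.
That took 12 steps.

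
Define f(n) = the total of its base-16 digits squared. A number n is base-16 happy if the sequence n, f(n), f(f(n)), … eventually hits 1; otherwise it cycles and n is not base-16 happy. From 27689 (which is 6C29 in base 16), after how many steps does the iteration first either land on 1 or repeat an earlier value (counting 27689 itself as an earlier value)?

27689 = (6,12,2,9)_16 → 6² + 12² + 2² + 9² = 36 + 144 + 4 + 81 = 265
265 = (1,0,9)_16 → 1² + 0² + 9² = 1 + 0 + 81 = 82
82 = (5,2)_16 → 5² + 2² = 25 + 4 = 29
29 = (1,13)_16 → 1² + 13² = 1 + 169 = 170
170 = (10,10)_16 → 10² + 10² = 100 + 100 = 200
200 = (12,8)_16 → 12² + 8² = 144 + 64 = 208
208 = (13,0)_16 → 13² + 0² = 169 + 0 = 169
169 = (10,9)_16 → 10² + 9² = 100 + 81 = 181
181 = (11,5)_16 → 11² + 5² = 121 + 25 = 146
146 = (9,2)_16 → 9² + 2² = 81 + 4 = 85
85 = (5,5)_16 → 5² + 5² = 25 + 25 = 50
50 = (3,2)_16 → 3² + 2² = 9 + 4 = 13
13 = (13)_16 → 13² = 169  — 169 repeats.
That took 13 steps.

13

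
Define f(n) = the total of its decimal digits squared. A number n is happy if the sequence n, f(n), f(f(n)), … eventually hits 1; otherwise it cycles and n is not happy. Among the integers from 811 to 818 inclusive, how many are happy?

1

811: 811 → 66 → 72 → 53 → 34 → 25 → 29 → 85 → 89 → 145 → 42 → 20 → 4 → 16 → 37 → 58 → 89  (repeats 89)
812: 812 → 69 → 117 → 51 → 26 → 40 → 16 → 37 → 58 → 89 → 145 → 42 → 20 → 4 → 16  (repeats 16)
813: 813 → 74 → 65 → 61 → 37 → 58 → 89 → 145 → 42 → 20 → 4 → 16 → 37  (repeats 37)
814: 814 → 81 → 65 → 61 → 37 → 58 → 89 → 145 → 42 → 20 → 4 → 16 → 37  (repeats 37)
815: 815 → 90 → 81 → 65 → 61 → 37 → 58 → 89 → 145 → 42 → 20 → 4 → 16 → 37  (repeats 37)
816: 816 → 101 → 2 → 4 → 16 → 37 → 58 → 89 → 145 → 42 → 20 → 4  (repeats 4)
817: 817 → 114 → 18 → 65 → 61 → 37 → 58 → 89 → 145 → 42 → 20 → 4 → 16 → 37  (repeats 37)
818: 818 → 129 → 86 → 100 → 1  (reaches 1)
happy: 818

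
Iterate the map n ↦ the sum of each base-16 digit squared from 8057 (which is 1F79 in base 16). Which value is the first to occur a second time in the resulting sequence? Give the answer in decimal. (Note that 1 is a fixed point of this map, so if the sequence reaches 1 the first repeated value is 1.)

8057 = (1,15,7,9)_16 → 356
356 = (1,6,4)_16 → 53
53 = (3,5)_16 → 34
34 = (2,2)_16 → 8
8 = (8)_16 → 64
64 = (4,0)_16 → 16
16 = (1,0)_16 → 1  — reached the fixed point 1.
1 → 1, so 1 is the first repeated value.

1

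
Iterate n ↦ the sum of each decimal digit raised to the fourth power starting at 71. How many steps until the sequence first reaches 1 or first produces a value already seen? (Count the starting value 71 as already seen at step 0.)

71 → 7⁴ + 1⁴ = 2402
2402 → 2⁴ + 4⁴ + 0⁴ + 2⁴ = 288
288 → 2⁴ + 8⁴ + 8⁴ = 8208
8208 → 8⁴ + 2⁴ + 0⁴ + 8⁴ = 8208  — 8208 repeats.
That took 4 steps.

4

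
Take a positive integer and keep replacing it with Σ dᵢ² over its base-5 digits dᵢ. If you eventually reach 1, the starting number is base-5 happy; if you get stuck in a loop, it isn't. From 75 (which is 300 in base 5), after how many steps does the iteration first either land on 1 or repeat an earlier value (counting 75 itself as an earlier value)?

75 = (3,0,0)_5 → 3² + 0² + 0² = 9 + 0 + 0 = 9
9 = (1,4)_5 → 1² + 4² = 1 + 16 = 17
17 = (3,2)_5 → 3² + 2² = 9 + 4 = 13
13 = (2,3)_5 → 2² + 3² = 4 + 9 = 13  — 13 repeats.
That took 4 steps.

4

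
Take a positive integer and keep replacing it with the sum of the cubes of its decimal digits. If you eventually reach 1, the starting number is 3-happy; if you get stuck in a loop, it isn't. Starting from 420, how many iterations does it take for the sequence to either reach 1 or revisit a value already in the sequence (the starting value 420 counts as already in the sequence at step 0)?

420 → 4³ + 2³ + 0³ = 64 + 8 + 0 = 72
72 → 7³ + 2³ = 343 + 8 = 351
351 → 3³ + 5³ + 1³ = 27 + 125 + 1 = 153
153 → 1³ + 5³ + 3³ = 1 + 125 + 27 = 153  — 153 repeats.
That took 4 steps.

4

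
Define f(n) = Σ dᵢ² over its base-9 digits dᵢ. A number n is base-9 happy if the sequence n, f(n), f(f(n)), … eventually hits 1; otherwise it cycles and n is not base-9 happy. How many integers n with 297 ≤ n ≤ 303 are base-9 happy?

1

297: 297 → 45 → 25 → 53 → 89 → 65 → 53  — not base-9 happy
298: 298 → 46 → 26 → 68 → 74 → 68  — not base-9 happy
299: 299 → 49 → 41 → 41  — not base-9 happy
300: 300 → 54 → 36 → 16 → 50 → 50  — not base-9 happy
301: 301 → 61 → 85 → 17 → 65 → 53 → 89 → 65  — not base-9 happy
302: 302 → 70 → 98 → 66 → 58 → 52 → 74 → 68 → 74  — not base-9 happy
303: 303 → 81 → 1  — base-9 happy
base-9 happy: 303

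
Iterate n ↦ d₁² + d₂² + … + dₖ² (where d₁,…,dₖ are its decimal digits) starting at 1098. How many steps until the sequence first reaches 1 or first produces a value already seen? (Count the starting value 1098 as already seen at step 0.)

15

1098 → 146
146 → 53
53 → 34
34 → 25
25 → 29
29 → 85
85 → 89
89 → 145
145 → 42
42 → 20
20 → 4
4 → 16
16 → 37
37 → 58
58 → 89  — 89 repeats.
That took 15 steps.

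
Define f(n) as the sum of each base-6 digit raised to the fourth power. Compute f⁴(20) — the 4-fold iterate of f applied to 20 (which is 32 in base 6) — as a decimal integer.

353

20 = (3,2)_6 → 97
97 = (2,4,1)_6 → 273
273 = (1,1,3,3)_6 → 164
164 = (4,3,2)_6 → 353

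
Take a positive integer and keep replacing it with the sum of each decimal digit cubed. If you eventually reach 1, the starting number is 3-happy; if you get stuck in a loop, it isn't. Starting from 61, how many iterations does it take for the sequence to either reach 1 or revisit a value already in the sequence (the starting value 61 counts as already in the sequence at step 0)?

4

61 → 217
217 → 352
352 → 160
160 → 217  — 217 repeats.
That took 4 steps.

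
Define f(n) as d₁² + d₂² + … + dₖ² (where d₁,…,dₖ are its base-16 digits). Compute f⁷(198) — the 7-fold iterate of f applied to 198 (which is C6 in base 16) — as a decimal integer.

200

198 = (12,6)_16 → 12² + 6² = 180
180 = (11,4)_16 → 11² + 4² = 137
137 = (8,9)_16 → 8² + 9² = 145
145 = (9,1)_16 → 9² + 1² = 82
82 = (5,2)_16 → 5² + 2² = 29
29 = (1,13)_16 → 1² + 13² = 170
170 = (10,10)_16 → 10² + 10² = 200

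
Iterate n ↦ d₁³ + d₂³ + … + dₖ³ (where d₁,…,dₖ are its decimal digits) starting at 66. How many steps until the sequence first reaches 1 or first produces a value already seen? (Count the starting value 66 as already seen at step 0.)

66 → 6³ + 6³ = 216 + 216 = 432
432 → 4³ + 3³ + 2³ = 64 + 27 + 8 = 99
99 → 9³ + 9³ = 729 + 729 = 1458
1458 → 1³ + 4³ + 5³ + 8³ = 1 + 64 + 125 + 512 = 702
702 → 7³ + 0³ + 2³ = 343 + 0 + 8 = 351
351 → 3³ + 5³ + 1³ = 27 + 125 + 1 = 153
153 → 1³ + 5³ + 3³ = 1 + 125 + 27 = 153  — 153 repeats.
That took 7 steps.

7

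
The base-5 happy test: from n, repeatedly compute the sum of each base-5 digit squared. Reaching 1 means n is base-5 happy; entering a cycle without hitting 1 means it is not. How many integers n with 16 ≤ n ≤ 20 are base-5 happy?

16: 16 → 10 → 4 → 16  — not base-5 happy
17: 17 → 13 → 13  — not base-5 happy
18: 18 → 18  — not base-5 happy
19: 19 → 25 → 1  — base-5 happy
20: 20 → 16 → 10 → 4 → 16  — not base-5 happy
base-5 happy: 19

1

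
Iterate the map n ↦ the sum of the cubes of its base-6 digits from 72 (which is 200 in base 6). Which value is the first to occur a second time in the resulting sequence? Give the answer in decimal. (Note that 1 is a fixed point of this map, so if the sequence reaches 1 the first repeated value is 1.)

72 = (2,0,0)_6 → 2³ + 0³ + 0³ = 8
8 = (1,2)_6 → 1³ + 2³ = 9
9 = (1,3)_6 → 1³ + 3³ = 28
28 = (4,4)_6 → 4³ + 4³ = 128
128 = (3,3,2)_6 → 3³ + 3³ + 2³ = 62
62 = (1,4,2)_6 → 1³ + 4³ + 2³ = 73
73 = (2,0,1)_6 → 2³ + 0³ + 1³ = 9  — 9 already appeared earlier.

9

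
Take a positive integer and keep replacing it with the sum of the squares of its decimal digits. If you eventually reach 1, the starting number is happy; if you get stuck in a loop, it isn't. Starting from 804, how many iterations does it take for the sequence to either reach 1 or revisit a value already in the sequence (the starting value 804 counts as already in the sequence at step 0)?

804 → 8² + 0² + 4² = 64 + 0 + 16 = 80
80 → 8² + 0² = 64 + 0 = 64
64 → 6² + 4² = 36 + 16 = 52
52 → 5² + 2² = 25 + 4 = 29
29 → 2² + 9² = 4 + 81 = 85
85 → 8² + 5² = 64 + 25 = 89
89 → 8² + 9² = 64 + 81 = 145
145 → 1² + 4² + 5² = 1 + 16 + 25 = 42
42 → 4² + 2² = 16 + 4 = 20
20 → 2² + 0² = 4 + 0 = 4
4 → 4² = 16
16 → 1² + 6² = 1 + 36 = 37
37 → 3² + 7² = 9 + 49 = 58
58 → 5² + 8² = 25 + 64 = 89  — 89 repeats.
That took 14 steps.

14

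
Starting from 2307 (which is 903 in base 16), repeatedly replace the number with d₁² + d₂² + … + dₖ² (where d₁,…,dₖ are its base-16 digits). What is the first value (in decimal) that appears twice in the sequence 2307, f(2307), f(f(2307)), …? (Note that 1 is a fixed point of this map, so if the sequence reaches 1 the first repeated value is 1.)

169

2307 = (9,0,3)_16 → 9² + 0² + 3² = 90
90 = (5,10)_16 → 5² + 10² = 125
125 = (7,13)_16 → 7² + 13² = 218
218 = (13,10)_16 → 13² + 10² = 269
269 = (1,0,13)_16 → 1² + 0² + 13² = 170
170 = (10,10)_16 → 10² + 10² = 200
200 = (12,8)_16 → 12² + 8² = 208
208 = (13,0)_16 → 13² + 0² = 169
169 = (10,9)_16 → 10² + 9² = 181
181 = (11,5)_16 → 11² + 5² = 146
146 = (9,2)_16 → 9² + 2² = 85
85 = (5,5)_16 → 5² + 5² = 50
50 = (3,2)_16 → 3² + 2² = 13
13 = (13)_16 → 13² = 169  — 169 already appeared earlier.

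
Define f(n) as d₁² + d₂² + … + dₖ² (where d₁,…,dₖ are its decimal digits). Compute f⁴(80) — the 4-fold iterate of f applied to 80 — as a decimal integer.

80 → 8² + 0² = 64 + 0 = 64
64 → 6² + 4² = 36 + 16 = 52
52 → 5² + 2² = 25 + 4 = 29
29 → 2² + 9² = 4 + 81 = 85

85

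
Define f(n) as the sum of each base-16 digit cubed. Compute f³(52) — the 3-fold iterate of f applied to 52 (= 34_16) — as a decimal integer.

1456

52 = (3,4)_16 → 91
91 = (5,11)_16 → 1456
1456 = (5,11,0)_16 → 1456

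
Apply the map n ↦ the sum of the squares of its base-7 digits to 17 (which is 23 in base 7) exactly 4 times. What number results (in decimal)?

17 = (2,3)_7 → 2² + 3² = 4 + 9 = 13
13 = (1,6)_7 → 1² + 6² = 1 + 36 = 37
37 = (5,2)_7 → 5² + 2² = 25 + 4 = 29
29 = (4,1)_7 → 4² + 1² = 16 + 1 = 17

17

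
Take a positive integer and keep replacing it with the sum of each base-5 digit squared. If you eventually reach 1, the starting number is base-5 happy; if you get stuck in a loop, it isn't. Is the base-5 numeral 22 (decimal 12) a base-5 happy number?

not base-5 happy

12 = (2,2)_5 → 2² + 2² = 8
8 = (1,3)_5 → 1² + 3² = 10
10 = (2,0)_5 → 2² + 0² = 4
4 = (4)_5 → 4² = 16
16 = (3,1)_5 → 3² + 1² = 10  — 10 already seen; the sequence cycles without reaching 1.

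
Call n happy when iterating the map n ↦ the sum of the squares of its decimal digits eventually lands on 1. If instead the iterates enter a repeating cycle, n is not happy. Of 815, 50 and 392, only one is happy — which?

392

815: 815 → 90 → 81 → 65 → 61 → 37 → 58 → 89 → 145 → 42 → 20 → 4 → 16 → 37  — repeats 37 (not happy)
50: 50 → 25 → 29 → 85 → 89 → 145 → 42 → 20 → 4 → 16 → 37 → 58 → 89  — repeats 89 (not happy)
392: 392 → 94 → 97 → 130 → 10 → 1  — reaches 1 (happy)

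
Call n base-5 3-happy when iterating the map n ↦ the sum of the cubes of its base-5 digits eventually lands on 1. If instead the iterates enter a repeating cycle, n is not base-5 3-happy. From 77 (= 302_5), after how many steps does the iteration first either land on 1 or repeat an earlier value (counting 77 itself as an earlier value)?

4

77 = (3,0,2)_5 → 3³ + 0³ + 2³ = 35
35 = (1,2,0)_5 → 1³ + 2³ + 0³ = 9
9 = (1,4)_5 → 1³ + 4³ = 65
65 = (2,3,0)_5 → 2³ + 3³ + 0³ = 35  — 35 repeats.
That took 4 steps.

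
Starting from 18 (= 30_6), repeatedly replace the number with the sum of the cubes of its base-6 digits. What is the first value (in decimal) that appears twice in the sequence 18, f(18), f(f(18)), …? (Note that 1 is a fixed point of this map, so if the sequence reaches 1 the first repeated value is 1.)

1

18 = (3,0)_6 → 3³ + 0³ = 27
27 = (4,3)_6 → 4³ + 3³ = 91
91 = (2,3,1)_6 → 2³ + 3³ + 1³ = 36
36 = (1,0,0)_6 → 1³ + 0³ + 0³ = 1  — reached the fixed point 1.
1 → 1, so 1 is the first repeated value.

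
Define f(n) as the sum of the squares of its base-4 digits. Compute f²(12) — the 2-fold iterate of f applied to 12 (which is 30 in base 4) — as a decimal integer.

5

12 = (3,0)_4 → 3² + 0² = 9
9 = (2,1)_4 → 2² + 1² = 5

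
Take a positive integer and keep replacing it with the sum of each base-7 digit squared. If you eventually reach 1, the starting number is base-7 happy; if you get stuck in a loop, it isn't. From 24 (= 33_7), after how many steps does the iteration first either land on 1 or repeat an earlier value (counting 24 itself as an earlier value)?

24 = (3,3)_7 → 3² + 3² = 18
18 = (2,4)_7 → 2² + 4² = 20
20 = (2,6)_7 → 2² + 6² = 40
40 = (5,5)_7 → 5² + 5² = 50
50 = (1,0,1)_7 → 1² + 0² + 1² = 2
2 = (2)_7 → 2² = 4
4 = (4)_7 → 4² = 16
16 = (2,2)_7 → 2² + 2² = 8
8 = (1,1)_7 → 1² + 1² = 2  — 2 repeats.
That took 9 steps.

9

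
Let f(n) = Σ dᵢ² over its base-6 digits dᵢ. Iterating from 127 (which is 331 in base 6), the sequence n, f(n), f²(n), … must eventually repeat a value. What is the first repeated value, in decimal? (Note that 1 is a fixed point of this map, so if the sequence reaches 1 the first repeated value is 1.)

127 = (3,3,1)_6 → 19
19 = (3,1)_6 → 10
10 = (1,4)_6 → 17
17 = (2,5)_6 → 29
29 = (4,5)_6 → 41
41 = (1,0,5)_6 → 26
26 = (4,2)_6 → 20
20 = (3,2)_6 → 13
13 = (2,1)_6 → 5
5 = (5)_6 → 25
25 = (4,1)_6 → 17  — 17 already appeared earlier.

17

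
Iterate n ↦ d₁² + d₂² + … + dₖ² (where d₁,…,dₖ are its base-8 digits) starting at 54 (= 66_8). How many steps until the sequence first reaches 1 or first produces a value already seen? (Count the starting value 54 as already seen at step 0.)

5

54 = (6,6)_8 → 72
72 = (1,1,0)_8 → 2
2 = (2)_8 → 4
4 = (4)_8 → 16
16 = (2,0)_8 → 4  — 4 repeats.
That took 5 steps.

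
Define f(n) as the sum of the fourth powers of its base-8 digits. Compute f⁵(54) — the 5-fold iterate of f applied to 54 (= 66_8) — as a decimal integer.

2624

54 = (6,6)_8 → 6⁴ + 6⁴ = 1296 + 1296 = 2592
2592 = (5,0,4,0)_8 → 5⁴ + 0⁴ + 4⁴ + 0⁴ = 625 + 0 + 256 + 0 = 881
881 = (1,5,6,1)_8 → 1⁴ + 5⁴ + 6⁴ + 1⁴ = 1 + 625 + 1296 + 1 = 1923
1923 = (3,6,0,3)_8 → 3⁴ + 6⁴ + 0⁴ + 3⁴ = 81 + 1296 + 0 + 81 = 1458
1458 = (2,6,6,2)_8 → 2⁴ + 6⁴ + 6⁴ + 2⁴ = 16 + 1296 + 1296 + 16 = 2624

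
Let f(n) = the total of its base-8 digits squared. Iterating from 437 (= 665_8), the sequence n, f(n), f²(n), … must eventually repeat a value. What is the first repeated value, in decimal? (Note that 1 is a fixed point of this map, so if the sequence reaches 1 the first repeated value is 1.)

437 = (6,6,5)_8 → 6² + 6² + 5² = 36 + 36 + 25 = 97
97 = (1,4,1)_8 → 1² + 4² + 1² = 1 + 16 + 1 = 18
18 = (2,2)_8 → 2² + 2² = 4 + 4 = 8
8 = (1,0)_8 → 1² + 0² = 1 + 0 = 1  — reached the fixed point 1.
1 → 1, so 1 is the first repeated value.

1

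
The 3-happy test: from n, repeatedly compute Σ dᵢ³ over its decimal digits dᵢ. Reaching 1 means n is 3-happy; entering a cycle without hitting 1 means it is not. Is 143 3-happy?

not 3-happy

143 → 92
92 → 737
737 → 713
713 → 371
371 → 371  — 371 already seen; the sequence cycles without reaching 1.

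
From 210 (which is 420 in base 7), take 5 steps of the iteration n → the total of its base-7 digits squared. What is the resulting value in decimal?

210 = (4,2,0)_7 → 20
20 = (2,6)_7 → 40
40 = (5,5)_7 → 50
50 = (1,0,1)_7 → 2
2 = (2)_7 → 4

4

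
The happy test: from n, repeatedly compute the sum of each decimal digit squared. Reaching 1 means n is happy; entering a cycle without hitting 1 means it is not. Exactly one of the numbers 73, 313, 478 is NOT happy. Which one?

73

73: 73 → 58 → 89 → 145 → 42 → 20 → 4 → 16 → 37 → 58  — repeats 58 (not happy)
313: 313 → 19 → 82 → 68 → 100 → 1  — reaches 1 (happy)
478: 478 → 129 → 86 → 100 → 1  — reaches 1 (happy)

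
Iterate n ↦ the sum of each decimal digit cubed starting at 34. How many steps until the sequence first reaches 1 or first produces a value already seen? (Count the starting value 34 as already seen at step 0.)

34 → 3³ + 4³ = 27 + 64 = 91
91 → 9³ + 1³ = 729 + 1 = 730
730 → 7³ + 3³ + 0³ = 343 + 27 + 0 = 370
370 → 3³ + 7³ + 0³ = 27 + 343 + 0 = 370  — 370 repeats.
That took 4 steps.

4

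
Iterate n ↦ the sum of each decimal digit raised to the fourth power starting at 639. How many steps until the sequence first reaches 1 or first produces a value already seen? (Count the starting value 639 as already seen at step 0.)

639 → 6⁴ + 3⁴ + 9⁴ = 1296 + 81 + 6561 = 7938
7938 → 7⁴ + 9⁴ + 3⁴ + 8⁴ = 2401 + 6561 + 81 + 4096 = 13139
13139 → 1⁴ + 3⁴ + 1⁴ + 3⁴ + 9⁴ = 1 + 81 + 1 + 81 + 6561 = 6725
6725 → 6⁴ + 7⁴ + 2⁴ + 5⁴ = 1296 + 2401 + 16 + 625 = 4338
4338 → 4⁴ + 3⁴ + 3⁴ + 8⁴ = 256 + 81 + 81 + 4096 = 4514
4514 → 4⁴ + 5⁴ + 1⁴ + 4⁴ = 256 + 625 + 1 + 256 = 1138
1138 → 1⁴ + 1⁴ + 3⁴ + 8⁴ = 1 + 1 + 81 + 4096 = 4179
4179 → 4⁴ + 1⁴ + 7⁴ + 9⁴ = 256 + 1 + 2401 + 6561 = 9219
9219 → 9⁴ + 2⁴ + 1⁴ + 9⁴ = 6561 + 16 + 1 + 6561 = 13139  — 13139 repeats.
That took 9 steps.

9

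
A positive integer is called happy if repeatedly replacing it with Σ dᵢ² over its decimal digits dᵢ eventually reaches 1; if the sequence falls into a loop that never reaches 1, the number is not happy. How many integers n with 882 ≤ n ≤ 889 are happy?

1

882: 882 → 132 → 14 → 17 → 50 → 25 → 29 → 85 → 89 → 145 → 42 → 20 → 4 → 16 → 37 → 58 → 89  (repeats 89)
883: 883 → 137 → 59 → 106 → 37 → 58 → 89 → 145 → 42 → 20 → 4 → 16 → 37  (repeats 37)
884: 884 → 144 → 33 → 18 → 65 → 61 → 37 → 58 → 89 → 145 → 42 → 20 → 4 → 16 → 37  (repeats 37)
885: 885 → 153 → 35 → 34 → 25 → 29 → 85 → 89 → 145 → 42 → 20 → 4 → 16 → 37 → 58 → 89  (repeats 89)
886: 886 → 164 → 53 → 34 → 25 → 29 → 85 → 89 → 145 → 42 → 20 → 4 → 16 → 37 → 58 → 89  (repeats 89)
887: 887 → 177 → 99 → 162 → 41 → 17 → 50 → 25 → 29 → 85 → 89 → 145 → 42 → 20 → 4 → 16 → 37 → 58 → 89  (repeats 89)
888: 888 → 192 → 86 → 100 → 1  (reaches 1)
889: 889 → 209 → 85 → 89 → 145 → 42 → 20 → 4 → 16 → 37 → 58 → 89  (repeats 89)
happy: 888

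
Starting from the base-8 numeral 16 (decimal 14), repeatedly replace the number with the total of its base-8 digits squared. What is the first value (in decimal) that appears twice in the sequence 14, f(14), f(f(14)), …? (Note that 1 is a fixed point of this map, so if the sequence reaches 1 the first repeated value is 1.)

26

14 = (1,6)_8 → 1² + 6² = 1 + 36 = 37
37 = (4,5)_8 → 4² + 5² = 16 + 25 = 41
41 = (5,1)_8 → 5² + 1² = 25 + 1 = 26
26 = (3,2)_8 → 3² + 2² = 9 + 4 = 13
13 = (1,5)_8 → 1² + 5² = 1 + 25 = 26  — 26 already appeared earlier.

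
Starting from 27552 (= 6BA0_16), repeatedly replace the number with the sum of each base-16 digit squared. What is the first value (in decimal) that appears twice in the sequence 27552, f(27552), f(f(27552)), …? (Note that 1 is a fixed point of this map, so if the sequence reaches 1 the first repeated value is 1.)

27552 = (6,11,10,0)_16 → 6² + 11² + 10² + 0² = 36 + 121 + 100 + 0 = 257
257 = (1,0,1)_16 → 1² + 0² + 1² = 1 + 0 + 1 = 2
2 = (2)_16 → 2² = 4
4 = (4)_16 → 4² = 16
16 = (1,0)_16 → 1² + 0² = 1 + 0 = 1  — reached the fixed point 1.
1 → 1, so 1 is the first repeated value.

1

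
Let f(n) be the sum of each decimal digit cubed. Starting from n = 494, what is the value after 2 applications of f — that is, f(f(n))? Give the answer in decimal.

494 → 4³ + 9³ + 4³ = 857
857 → 8³ + 5³ + 7³ = 980

980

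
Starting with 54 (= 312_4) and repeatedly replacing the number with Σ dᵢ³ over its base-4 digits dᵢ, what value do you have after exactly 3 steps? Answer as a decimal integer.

9

54 = (3,1,2)_4 → 36
36 = (2,1,0)_4 → 9
9 = (2,1)_4 → 9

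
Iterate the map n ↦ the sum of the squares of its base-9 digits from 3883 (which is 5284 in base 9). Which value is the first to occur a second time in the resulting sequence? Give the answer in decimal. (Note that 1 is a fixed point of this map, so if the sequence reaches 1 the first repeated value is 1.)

53

3883 = (5,2,8,4)_9 → 5² + 2² + 8² + 4² = 109
109 = (1,3,1)_9 → 1² + 3² + 1² = 11
11 = (1,2)_9 → 1² + 2² = 5
5 = (5)_9 → 5² = 25
25 = (2,7)_9 → 2² + 7² = 53
53 = (5,8)_9 → 5² + 8² = 89
89 = (1,0,8)_9 → 1² + 0² + 8² = 65
65 = (7,2)_9 → 7² + 2² = 53  — 53 already appeared earlier.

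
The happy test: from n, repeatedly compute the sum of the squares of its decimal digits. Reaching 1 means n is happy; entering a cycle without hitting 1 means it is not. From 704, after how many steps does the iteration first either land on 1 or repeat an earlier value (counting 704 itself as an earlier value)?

11

704 → 65
65 → 61
61 → 37
37 → 58
58 → 89
89 → 145
145 → 42
42 → 20
20 → 4
4 → 16
16 → 37  — 37 repeats.
That took 11 steps.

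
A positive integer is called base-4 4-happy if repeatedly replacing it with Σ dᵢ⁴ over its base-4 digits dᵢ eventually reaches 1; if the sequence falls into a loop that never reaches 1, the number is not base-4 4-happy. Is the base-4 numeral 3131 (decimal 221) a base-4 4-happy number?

221 = (3,1,3,1)_4 → 3⁴ + 1⁴ + 3⁴ + 1⁴ = 81 + 1 + 81 + 1 = 164
164 = (2,2,1,0)_4 → 2⁴ + 2⁴ + 1⁴ + 0⁴ = 16 + 16 + 1 + 0 = 33
33 = (2,0,1)_4 → 2⁴ + 0⁴ + 1⁴ = 16 + 0 + 1 = 17
17 = (1,0,1)_4 → 1⁴ + 0⁴ + 1⁴ = 1 + 0 + 1 = 2
2 = (2)_4 → 2⁴ = 16
16 = (1,0,0)_4 → 1⁴ + 0⁴ + 0⁴ = 1 + 0 + 0 = 1  — reached 1.

base-4 4-happy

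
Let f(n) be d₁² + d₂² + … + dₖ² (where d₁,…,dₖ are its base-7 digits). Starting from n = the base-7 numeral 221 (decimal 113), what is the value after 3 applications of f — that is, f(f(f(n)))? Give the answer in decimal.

25

113 = (2,2,1)_7 → 2² + 2² + 1² = 4 + 4 + 1 = 9
9 = (1,2)_7 → 1² + 2² = 1 + 4 = 5
5 = (5)_7 → 5² = 25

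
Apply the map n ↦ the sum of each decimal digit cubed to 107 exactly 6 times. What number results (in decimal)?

737

107 → 1³ + 0³ + 7³ = 1 + 0 + 343 = 344
344 → 3³ + 4³ + 4³ = 27 + 64 + 64 = 155
155 → 1³ + 5³ + 5³ = 1 + 125 + 125 = 251
251 → 2³ + 5³ + 1³ = 8 + 125 + 1 = 134
134 → 1³ + 3³ + 4³ = 1 + 27 + 64 = 92
92 → 9³ + 2³ = 729 + 8 = 737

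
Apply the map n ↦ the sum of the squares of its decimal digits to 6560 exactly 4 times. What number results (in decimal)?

1

6560 → 6² + 5² + 6² + 0² = 97
97 → 9² + 7² = 130
130 → 1² + 3² + 0² = 10
10 → 1² + 0² = 1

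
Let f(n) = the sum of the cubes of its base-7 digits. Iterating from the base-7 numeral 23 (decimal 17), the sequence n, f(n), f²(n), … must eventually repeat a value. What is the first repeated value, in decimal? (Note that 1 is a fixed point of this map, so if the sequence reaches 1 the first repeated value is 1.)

17 = (2,3)_7 → 35
35 = (5,0)_7 → 125
125 = (2,3,6)_7 → 251
251 = (5,0,6)_7 → 341
341 = (6,6,5)_7 → 557
557 = (1,4,2,4)_7 → 137
137 = (2,5,4)_7 → 197
197 = (4,0,1)_7 → 65
65 = (1,2,2)_7 → 17  — 17 already appeared earlier.

17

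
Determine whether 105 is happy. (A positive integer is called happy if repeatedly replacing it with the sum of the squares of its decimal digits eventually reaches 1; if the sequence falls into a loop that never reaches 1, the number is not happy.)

not happy

105 → 26
26 → 40
40 → 16
16 → 37
37 → 58
58 → 89
89 → 145
145 → 42
42 → 20
20 → 4
4 → 16  — 16 already seen; the sequence cycles without reaching 1.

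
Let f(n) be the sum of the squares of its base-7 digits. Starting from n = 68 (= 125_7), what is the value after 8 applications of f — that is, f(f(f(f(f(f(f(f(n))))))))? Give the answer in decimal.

8

68 = (1,2,5)_7 → 1² + 2² + 5² = 1 + 4 + 25 = 30
30 = (4,2)_7 → 4² + 2² = 16 + 4 = 20
20 = (2,6)_7 → 2² + 6² = 4 + 36 = 40
40 = (5,5)_7 → 5² + 5² = 25 + 25 = 50
50 = (1,0,1)_7 → 1² + 0² + 1² = 1 + 0 + 1 = 2
2 = (2)_7 → 2² = 4
4 = (4)_7 → 4² = 16
16 = (2,2)_7 → 2² + 2² = 4 + 4 = 8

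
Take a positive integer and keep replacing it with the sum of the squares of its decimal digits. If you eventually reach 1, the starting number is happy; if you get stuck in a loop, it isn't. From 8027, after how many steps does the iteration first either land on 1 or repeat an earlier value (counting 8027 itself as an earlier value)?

13

8027 → 8² + 0² + 2² + 7² = 64 + 0 + 4 + 49 = 117
117 → 1² + 1² + 7² = 1 + 1 + 49 = 51
51 → 5² + 1² = 25 + 1 = 26
26 → 2² + 6² = 4 + 36 = 40
40 → 4² + 0² = 16 + 0 = 16
16 → 1² + 6² = 1 + 36 = 37
37 → 3² + 7² = 9 + 49 = 58
58 → 5² + 8² = 25 + 64 = 89
89 → 8² + 9² = 64 + 81 = 145
145 → 1² + 4² + 5² = 1 + 16 + 25 = 42
42 → 4² + 2² = 16 + 4 = 20
20 → 2² + 0² = 4 + 0 = 4
4 → 4² = 16  — 16 repeats.
That took 13 steps.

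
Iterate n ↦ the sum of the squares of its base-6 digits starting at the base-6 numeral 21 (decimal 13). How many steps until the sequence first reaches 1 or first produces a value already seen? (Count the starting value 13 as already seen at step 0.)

13 = (2,1)_6 → 2² + 1² = 5
5 = (5)_6 → 5² = 25
25 = (4,1)_6 → 4² + 1² = 17
17 = (2,5)_6 → 2² + 5² = 29
29 = (4,5)_6 → 4² + 5² = 41
41 = (1,0,5)_6 → 1² + 0² + 5² = 26
26 = (4,2)_6 → 4² + 2² = 20
20 = (3,2)_6 → 3² + 2² = 13  — 13 repeats.
That took 8 steps.

8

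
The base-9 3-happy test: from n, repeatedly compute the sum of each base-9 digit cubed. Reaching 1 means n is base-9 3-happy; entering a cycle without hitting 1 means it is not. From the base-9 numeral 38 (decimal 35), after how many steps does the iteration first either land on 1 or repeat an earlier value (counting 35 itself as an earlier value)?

35 = (3,8)_9 → 3³ + 8³ = 539
539 = (6,5,8)_9 → 6³ + 5³ + 8³ = 853
853 = (1,1,4,7)_9 → 1³ + 1³ + 4³ + 7³ = 409
409 = (5,0,4)_9 → 5³ + 0³ + 4³ = 189
189 = (2,3,0)_9 → 2³ + 3³ + 0³ = 35  — 35 repeats.
That took 5 steps.

5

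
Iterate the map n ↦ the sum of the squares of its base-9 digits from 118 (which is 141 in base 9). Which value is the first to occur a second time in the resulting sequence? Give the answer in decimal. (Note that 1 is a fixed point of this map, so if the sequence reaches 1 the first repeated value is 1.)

118 = (1,4,1)_9 → 1² + 4² + 1² = 18
18 = (2,0)_9 → 2² + 0² = 4
4 = (4)_9 → 4² = 16
16 = (1,7)_9 → 1² + 7² = 50
50 = (5,5)_9 → 5² + 5² = 50  — 50 already appeared earlier.

50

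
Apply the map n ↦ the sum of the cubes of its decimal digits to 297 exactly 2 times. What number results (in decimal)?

297 → 1080
1080 → 513

513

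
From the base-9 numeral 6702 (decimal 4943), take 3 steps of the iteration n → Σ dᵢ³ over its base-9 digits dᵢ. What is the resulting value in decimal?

4943 = (6,7,0,2)_9 → 6³ + 7³ + 0³ + 2³ = 216 + 343 + 0 + 8 = 567
567 = (7,0,0)_9 → 7³ + 0³ + 0³ = 343 + 0 + 0 = 343
343 = (4,2,1)_9 → 4³ + 2³ + 1³ = 64 + 8 + 1 = 73

73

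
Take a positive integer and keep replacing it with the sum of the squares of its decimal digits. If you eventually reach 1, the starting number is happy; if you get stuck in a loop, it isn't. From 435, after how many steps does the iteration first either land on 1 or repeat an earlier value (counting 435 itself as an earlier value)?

13

435 → 4² + 3² + 5² = 50
50 → 5² + 0² = 25
25 → 2² + 5² = 29
29 → 2² + 9² = 85
85 → 8² + 5² = 89
89 → 8² + 9² = 145
145 → 1² + 4² + 5² = 42
42 → 4² + 2² = 20
20 → 2² + 0² = 4
4 → 4² = 16
16 → 1² + 6² = 37
37 → 3² + 7² = 58
58 → 5² + 8² = 89  — 89 repeats.
That took 13 steps.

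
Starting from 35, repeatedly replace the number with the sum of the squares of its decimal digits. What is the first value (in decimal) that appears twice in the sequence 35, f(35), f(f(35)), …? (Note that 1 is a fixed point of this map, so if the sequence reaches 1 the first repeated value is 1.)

35 → 3² + 5² = 9 + 25 = 34
34 → 3² + 4² = 9 + 16 = 25
25 → 2² + 5² = 4 + 25 = 29
29 → 2² + 9² = 4 + 81 = 85
85 → 8² + 5² = 64 + 25 = 89
89 → 8² + 9² = 64 + 81 = 145
145 → 1² + 4² + 5² = 1 + 16 + 25 = 42
42 → 4² + 2² = 16 + 4 = 20
20 → 2² + 0² = 4 + 0 = 4
4 → 4² = 16
16 → 1² + 6² = 1 + 36 = 37
37 → 3² + 7² = 9 + 49 = 58
58 → 5² + 8² = 25 + 64 = 89  — 89 already appeared earlier.

89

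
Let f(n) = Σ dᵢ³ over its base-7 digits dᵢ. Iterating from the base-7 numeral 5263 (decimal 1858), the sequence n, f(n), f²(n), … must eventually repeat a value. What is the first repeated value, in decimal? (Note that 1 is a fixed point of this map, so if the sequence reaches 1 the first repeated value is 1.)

244

1858 = (5,2,6,3)_7 → 5³ + 2³ + 6³ + 3³ = 125 + 8 + 216 + 27 = 376
376 = (1,0,4,5)_7 → 1³ + 0³ + 4³ + 5³ = 1 + 0 + 64 + 125 = 190
190 = (3,6,1)_7 → 3³ + 6³ + 1³ = 27 + 216 + 1 = 244
244 = (4,6,6)_7 → 4³ + 6³ + 6³ = 64 + 216 + 216 = 496
496 = (1,3,0,6)_7 → 1³ + 3³ + 0³ + 6³ = 1 + 27 + 0 + 216 = 244  — 244 already appeared earlier.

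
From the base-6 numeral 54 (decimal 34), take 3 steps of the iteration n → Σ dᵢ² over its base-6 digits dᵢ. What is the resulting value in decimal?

20

34 = (5,4)_6 → 5² + 4² = 41
41 = (1,0,5)_6 → 1² + 0² + 5² = 26
26 = (4,2)_6 → 4² + 2² = 20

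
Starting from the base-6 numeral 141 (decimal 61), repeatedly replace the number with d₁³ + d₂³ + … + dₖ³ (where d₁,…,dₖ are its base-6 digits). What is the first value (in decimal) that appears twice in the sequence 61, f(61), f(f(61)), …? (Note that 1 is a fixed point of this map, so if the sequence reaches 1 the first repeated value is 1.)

61 = (1,4,1)_6 → 1³ + 4³ + 1³ = 66
66 = (1,5,0)_6 → 1³ + 5³ + 0³ = 126
126 = (3,3,0)_6 → 3³ + 3³ + 0³ = 54
54 = (1,3,0)_6 → 1³ + 3³ + 0³ = 28
28 = (4,4)_6 → 4³ + 4³ = 128
128 = (3,3,2)_6 → 3³ + 3³ + 2³ = 62
62 = (1,4,2)_6 → 1³ + 4³ + 2³ = 73
73 = (2,0,1)_6 → 2³ + 0³ + 1³ = 9
9 = (1,3)_6 → 1³ + 3³ = 28  — 28 already appeared earlier.

28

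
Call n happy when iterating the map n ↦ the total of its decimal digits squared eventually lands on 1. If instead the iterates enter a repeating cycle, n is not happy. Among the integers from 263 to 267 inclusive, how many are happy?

1

263: 263 → 49 → 97 → 130 → 10 → 1  — happy
264: 264 → 56 → 61 → 37 → 58 → 89 → 145 → 42 → 20 → 4 → 16 → 37  — not happy
265: 265 → 65 → 61 → 37 → 58 → 89 → 145 → 42 → 20 → 4 → 16 → 37  — not happy
266: 266 → 76 → 85 → 89 → 145 → 42 → 20 → 4 → 16 → 37 → 58 → 89  — not happy
267: 267 → 89 → 145 → 42 → 20 → 4 → 16 → 37 → 58 → 89  — not happy
happy: 263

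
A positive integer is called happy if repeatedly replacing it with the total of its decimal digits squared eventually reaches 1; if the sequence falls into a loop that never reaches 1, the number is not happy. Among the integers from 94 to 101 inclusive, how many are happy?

3

94: 94 → 97 → 130 → 10 → 1  (reaches 1)
95: 95 → 106 → 37 → 58 → 89 → 145 → 42 → 20 → 4 → 16 → 37  (repeats 37)
96: 96 → 117 → 51 → 26 → 40 → 16 → 37 → 58 → 89 → 145 → 42 → 20 → 4 → 16  (repeats 16)
97: 97 → 130 → 10 → 1  (reaches 1)
98: 98 → 145 → 42 → 20 → 4 → 16 → 37 → 58 → 89 → 145  (repeats 145)
99: 99 → 162 → 41 → 17 → 50 → 25 → 29 → 85 → 89 → 145 → 42 → 20 → 4 → 16 → 37 → 58 → 89  (repeats 89)
100: 100 → 1  (reaches 1)
101: 101 → 2 → 4 → 16 → 37 → 58 → 89 → 145 → 42 → 20 → 4  (repeats 4)
happy: 94, 97, 100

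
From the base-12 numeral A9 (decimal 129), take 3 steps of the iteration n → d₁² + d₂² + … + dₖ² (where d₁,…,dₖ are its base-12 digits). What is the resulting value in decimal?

129 = (10,9)_12 → 181
181 = (1,3,1)_12 → 11
11 = (11)_12 → 121

121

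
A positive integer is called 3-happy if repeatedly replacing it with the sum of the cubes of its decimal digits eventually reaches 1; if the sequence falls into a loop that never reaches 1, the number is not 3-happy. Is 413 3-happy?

413 → 4³ + 1³ + 3³ = 92
92 → 9³ + 2³ = 737
737 → 7³ + 3³ + 7³ = 713
713 → 7³ + 1³ + 3³ = 371
371 → 3³ + 7³ + 1³ = 371  — 371 already seen; the sequence cycles without reaching 1.

not 3-happy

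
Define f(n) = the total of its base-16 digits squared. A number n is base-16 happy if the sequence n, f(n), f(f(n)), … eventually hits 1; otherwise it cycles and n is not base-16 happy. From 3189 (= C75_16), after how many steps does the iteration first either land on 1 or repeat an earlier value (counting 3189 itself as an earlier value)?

3189 = (12,7,5)_16 → 12² + 7² + 5² = 144 + 49 + 25 = 218
218 = (13,10)_16 → 13² + 10² = 169 + 100 = 269
269 = (1,0,13)_16 → 1² + 0² + 13² = 1 + 0 + 169 = 170
170 = (10,10)_16 → 10² + 10² = 100 + 100 = 200
200 = (12,8)_16 → 12² + 8² = 144 + 64 = 208
208 = (13,0)_16 → 13² + 0² = 169 + 0 = 169
169 = (10,9)_16 → 10² + 9² = 100 + 81 = 181
181 = (11,5)_16 → 11² + 5² = 121 + 25 = 146
146 = (9,2)_16 → 9² + 2² = 81 + 4 = 85
85 = (5,5)_16 → 5² + 5² = 25 + 25 = 50
50 = (3,2)_16 → 3² + 2² = 9 + 4 = 13
13 = (13)_16 → 13² = 169  — 169 repeats.
That took 12 steps.

12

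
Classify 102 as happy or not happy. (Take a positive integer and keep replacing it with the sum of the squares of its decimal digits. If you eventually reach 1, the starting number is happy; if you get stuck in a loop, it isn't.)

102 → 1² + 0² + 2² = 1 + 0 + 4 = 5
5 → 5² = 25
25 → 2² + 5² = 4 + 25 = 29
29 → 2² + 9² = 4 + 81 = 85
85 → 8² + 5² = 64 + 25 = 89
89 → 8² + 9² = 64 + 81 = 145
145 → 1² + 4² + 5² = 1 + 16 + 25 = 42
42 → 4² + 2² = 16 + 4 = 20
20 → 2² + 0² = 4 + 0 = 4
4 → 4² = 16
16 → 1² + 6² = 1 + 36 = 37
37 → 3² + 7² = 9 + 49 = 58
58 → 5² + 8² = 25 + 64 = 89  — 89 already seen; the sequence cycles without reaching 1.

not happy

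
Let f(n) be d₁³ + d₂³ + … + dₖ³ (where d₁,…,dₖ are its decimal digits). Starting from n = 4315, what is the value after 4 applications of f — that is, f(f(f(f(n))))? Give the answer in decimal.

217

4315 → 4³ + 3³ + 1³ + 5³ = 64 + 27 + 1 + 125 = 217
217 → 2³ + 1³ + 7³ = 8 + 1 + 343 = 352
352 → 3³ + 5³ + 2³ = 27 + 125 + 8 = 160
160 → 1³ + 6³ + 0³ = 1 + 216 + 0 = 217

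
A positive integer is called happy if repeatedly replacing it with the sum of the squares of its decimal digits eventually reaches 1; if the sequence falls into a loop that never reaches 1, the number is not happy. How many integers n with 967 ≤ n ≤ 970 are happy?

1

967: 967 → 166 → 73 → 58 → 89 → 145 → 42 → 20 → 4 → 16 → 37 → 58  (repeats 58)
968: 968 → 181 → 66 → 72 → 53 → 34 → 25 → 29 → 85 → 89 → 145 → 42 → 20 → 4 → 16 → 37 → 58 → 89  (repeats 89)
969: 969 → 198 → 146 → 53 → 34 → 25 → 29 → 85 → 89 → 145 → 42 → 20 → 4 → 16 → 37 → 58 → 89  (repeats 89)
970: 970 → 130 → 10 → 1  (reaches 1)
happy: 970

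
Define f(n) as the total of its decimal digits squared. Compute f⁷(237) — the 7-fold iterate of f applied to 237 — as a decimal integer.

145

237 → 2² + 3² + 7² = 62
62 → 6² + 2² = 40
40 → 4² + 0² = 16
16 → 1² + 6² = 37
37 → 3² + 7² = 58
58 → 5² + 8² = 89
89 → 8² + 9² = 145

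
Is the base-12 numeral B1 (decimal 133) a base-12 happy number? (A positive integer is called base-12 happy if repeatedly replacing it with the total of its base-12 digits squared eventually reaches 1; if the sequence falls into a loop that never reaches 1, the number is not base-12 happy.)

133 = (11,1)_12 → 11² + 1² = 121 + 1 = 122
122 = (10,2)_12 → 10² + 2² = 100 + 4 = 104
104 = (8,8)_12 → 8² + 8² = 64 + 64 = 128
128 = (10,8)_12 → 10² + 8² = 100 + 64 = 164
164 = (1,1,8)_12 → 1² + 1² + 8² = 1 + 1 + 64 = 66
66 = (5,6)_12 → 5² + 6² = 25 + 36 = 61
61 = (5,1)_12 → 5² + 1² = 25 + 1 = 26
26 = (2,2)_12 → 2² + 2² = 4 + 4 = 8
8 = (8)_12 → 8² = 64
64 = (5,4)_12 → 5² + 4² = 25 + 16 = 41
41 = (3,5)_12 → 3² + 5² = 9 + 25 = 34
34 = (2,10)_12 → 2² + 10² = 4 + 100 = 104  — 104 already seen; the sequence cycles without reaching 1.

not base-12 happy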